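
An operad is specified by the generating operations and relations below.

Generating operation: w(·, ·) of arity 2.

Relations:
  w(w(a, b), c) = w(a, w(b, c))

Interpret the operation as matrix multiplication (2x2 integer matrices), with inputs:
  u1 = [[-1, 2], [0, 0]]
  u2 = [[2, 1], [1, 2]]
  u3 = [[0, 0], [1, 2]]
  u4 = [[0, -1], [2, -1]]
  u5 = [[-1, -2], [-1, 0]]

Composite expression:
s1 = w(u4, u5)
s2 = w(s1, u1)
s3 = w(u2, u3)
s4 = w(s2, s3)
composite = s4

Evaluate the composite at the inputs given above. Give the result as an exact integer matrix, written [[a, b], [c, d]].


[[3, 6], [-3, -6]]

w(u4, u5) = [[1, 0], [-1, -4]]
w(w(u4, u5), u1) = [[-1, 2], [1, -2]]
w(u2, u3) = [[1, 2], [2, 4]]
w(w(w(u4, u5), u1), w(u2, u3)) = [[3, 6], [-3, -6]]


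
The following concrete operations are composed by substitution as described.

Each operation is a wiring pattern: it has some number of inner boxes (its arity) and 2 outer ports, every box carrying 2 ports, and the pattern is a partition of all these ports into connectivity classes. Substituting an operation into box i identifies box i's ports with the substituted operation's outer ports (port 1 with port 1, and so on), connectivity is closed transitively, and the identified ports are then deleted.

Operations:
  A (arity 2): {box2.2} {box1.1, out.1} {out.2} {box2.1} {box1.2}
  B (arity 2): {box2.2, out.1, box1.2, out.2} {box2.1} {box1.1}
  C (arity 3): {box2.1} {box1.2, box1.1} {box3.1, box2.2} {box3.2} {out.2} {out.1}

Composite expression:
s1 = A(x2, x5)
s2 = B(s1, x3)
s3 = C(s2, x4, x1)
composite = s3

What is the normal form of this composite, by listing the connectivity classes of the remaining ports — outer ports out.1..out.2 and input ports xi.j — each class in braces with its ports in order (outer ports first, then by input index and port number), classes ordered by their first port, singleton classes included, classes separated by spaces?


{out.1} {out.2} {x1.1, x4.2} {x1.2} {x2.1} {x2.2} {x3.1} {x3.2} {x4.1} {x5.1} {x5.2}

Treat the ports identified at C as solder joints: merge, then drop.
through A, on inputs (x2, x5): {out.1, x2.1} {out.2} {x2.2} {x5.1} {x5.2} (out.j = stage outer ports)
through B, on inputs (x2, x5, x3): {out.1, out.2, x3.2} {x2.1} {x2.2} {x3.1} {x5.1} {x5.2} (out.j = stage outer ports)
through C, on inputs (x2, x5, x3, x4, x1): {out.1} {out.2} {x1.1, x4.2} {x1.2} {x2.1} {x2.2} {x3.1} {x3.2} {x4.1} {x5.1} {x5.2} (out.j = stage outer ports)


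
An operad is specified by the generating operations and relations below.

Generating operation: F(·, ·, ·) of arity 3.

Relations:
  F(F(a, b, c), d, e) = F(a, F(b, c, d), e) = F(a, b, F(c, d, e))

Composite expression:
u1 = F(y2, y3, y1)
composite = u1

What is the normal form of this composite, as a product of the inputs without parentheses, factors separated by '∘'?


y2 ∘ y3 ∘ y1

All parenthesizations of F agree; list the y-inputs left to right.
F(y2, y3, y1) collapses to y2 ∘ y3 ∘ y1


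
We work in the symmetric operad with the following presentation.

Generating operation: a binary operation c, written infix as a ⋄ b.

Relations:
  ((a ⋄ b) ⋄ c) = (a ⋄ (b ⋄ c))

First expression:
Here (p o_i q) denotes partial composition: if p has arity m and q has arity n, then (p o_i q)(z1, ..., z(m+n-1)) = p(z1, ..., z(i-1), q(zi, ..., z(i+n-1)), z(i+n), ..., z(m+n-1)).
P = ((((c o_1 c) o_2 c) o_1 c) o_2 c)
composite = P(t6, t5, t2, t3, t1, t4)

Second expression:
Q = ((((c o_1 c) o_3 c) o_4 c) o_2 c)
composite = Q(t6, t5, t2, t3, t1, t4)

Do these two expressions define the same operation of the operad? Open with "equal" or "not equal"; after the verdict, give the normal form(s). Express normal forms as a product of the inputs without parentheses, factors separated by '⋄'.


equal — both sides give t6 ⋄ t5 ⋄ t2 ⋄ t3 ⋄ t1 ⋄ t4


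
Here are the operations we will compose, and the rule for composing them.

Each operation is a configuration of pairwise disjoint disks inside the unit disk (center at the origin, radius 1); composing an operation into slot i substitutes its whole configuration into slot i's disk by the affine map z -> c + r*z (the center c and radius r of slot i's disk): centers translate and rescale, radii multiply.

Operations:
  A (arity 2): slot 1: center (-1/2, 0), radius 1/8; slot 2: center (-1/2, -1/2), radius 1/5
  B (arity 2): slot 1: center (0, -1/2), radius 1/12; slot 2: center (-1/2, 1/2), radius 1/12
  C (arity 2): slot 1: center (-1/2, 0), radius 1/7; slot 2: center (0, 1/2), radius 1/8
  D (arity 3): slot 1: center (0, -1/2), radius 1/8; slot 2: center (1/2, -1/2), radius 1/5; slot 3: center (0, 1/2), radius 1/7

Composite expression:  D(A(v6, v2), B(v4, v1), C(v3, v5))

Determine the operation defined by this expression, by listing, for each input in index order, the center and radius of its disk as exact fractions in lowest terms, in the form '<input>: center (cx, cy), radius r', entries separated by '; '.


v1: center (2/5, -2/5), radius 1/60; v2: center (-1/16, -9/16), radius 1/40; v3: center (-1/14, 1/2), radius 1/49; v4: center (1/2, -3/5), radius 1/60; v5: center (0, 4/7), radius 1/56; v6: center (-1/16, -1/2), radius 1/64

Below D, radii multiply path by path; the v-disk centers shift.
v6 passes through 2 substitutions, ending at center (-1/16, -1/2), radius 1/64
v2 passes through 2 substitutions, ending at center (-1/16, -9/16), radius 1/40
v4 passes through 2 substitutions, ending at center (1/2, -3/5), radius 1/60
v1 passes through 2 substitutions, ending at center (2/5, -2/5), radius 1/60
v3 passes through 2 substitutions, ending at center (-1/14, 1/2), radius 1/49
v5 passes through 2 substitutions, ending at center (0, 4/7), radius 1/56


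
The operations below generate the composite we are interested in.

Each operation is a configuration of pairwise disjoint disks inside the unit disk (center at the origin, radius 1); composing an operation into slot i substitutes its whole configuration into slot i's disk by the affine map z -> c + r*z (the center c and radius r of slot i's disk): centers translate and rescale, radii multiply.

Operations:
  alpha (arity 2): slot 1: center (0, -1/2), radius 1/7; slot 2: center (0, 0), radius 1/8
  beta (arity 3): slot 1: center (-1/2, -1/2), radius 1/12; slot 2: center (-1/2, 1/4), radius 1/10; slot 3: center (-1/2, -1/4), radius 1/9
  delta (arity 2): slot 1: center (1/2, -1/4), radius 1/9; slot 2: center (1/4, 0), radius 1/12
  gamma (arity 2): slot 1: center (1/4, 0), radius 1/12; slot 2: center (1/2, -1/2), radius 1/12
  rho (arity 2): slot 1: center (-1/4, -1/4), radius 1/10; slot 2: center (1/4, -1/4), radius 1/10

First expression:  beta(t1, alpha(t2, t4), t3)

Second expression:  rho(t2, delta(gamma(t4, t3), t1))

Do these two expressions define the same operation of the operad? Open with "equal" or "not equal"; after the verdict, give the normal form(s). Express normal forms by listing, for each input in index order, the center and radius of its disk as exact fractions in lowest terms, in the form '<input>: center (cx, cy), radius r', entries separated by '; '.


The first expression reduces to t1: center (-1/2, -1/2), radius 1/12; t2: center (-1/2, 1/5), radius 1/70; t3: center (-1/2, -1/4), radius 1/9; t4: center (-1/2, 1/4), radius 1/80
The second expression reduces to t1: center (11/40, -1/4), radius 1/120; t2: center (-1/4, -1/4), radius 1/10; t3: center (11/36, -101/360), radius 1/1080; t4: center (109/360, -11/40), radius 1/1080
No match — not equal.

not equal — first t1: center (-1/2, -1/2), radius 1/12; t2: center (-1/2, 1/5), radius 1/70; t3: center (-1/2, -1/4), radius 1/9; t4: center (-1/2, 1/4), radius 1/80, second t1: center (11/40, -1/4), radius 1/120; t2: center (-1/4, -1/4), radius 1/10; t3: center (11/36, -101/360), radius 1/1080; t4: center (109/360, -11/40), radius 1/1080


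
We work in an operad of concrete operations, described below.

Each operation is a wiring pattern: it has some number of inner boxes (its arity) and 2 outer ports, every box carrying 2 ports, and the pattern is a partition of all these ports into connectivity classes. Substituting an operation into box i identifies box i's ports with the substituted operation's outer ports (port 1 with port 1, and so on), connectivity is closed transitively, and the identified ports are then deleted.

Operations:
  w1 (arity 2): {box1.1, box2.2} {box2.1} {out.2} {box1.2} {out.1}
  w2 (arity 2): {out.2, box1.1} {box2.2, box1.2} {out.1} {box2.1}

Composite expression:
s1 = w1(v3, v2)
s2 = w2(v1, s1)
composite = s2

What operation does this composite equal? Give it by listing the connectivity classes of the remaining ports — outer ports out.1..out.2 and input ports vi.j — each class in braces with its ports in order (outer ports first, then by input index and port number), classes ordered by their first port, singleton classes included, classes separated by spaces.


{out.1} {out.2, v1.1} {v1.2} {v2.1} {v2.2, v3.1} {v3.2}

Reachability decides: close wires over w2-identified ports.
w1 over (v3, v2) gives {out.1} {out.2} {v2.1} {v2.2, v3.1} {v3.2}, out.j being that stage's outer ports
w2 over (v1, v3, v2) gives {out.1} {out.2, v1.1} {v1.2} {v2.1} {v2.2, v3.1} {v3.2}, out.j being that stage's outer ports


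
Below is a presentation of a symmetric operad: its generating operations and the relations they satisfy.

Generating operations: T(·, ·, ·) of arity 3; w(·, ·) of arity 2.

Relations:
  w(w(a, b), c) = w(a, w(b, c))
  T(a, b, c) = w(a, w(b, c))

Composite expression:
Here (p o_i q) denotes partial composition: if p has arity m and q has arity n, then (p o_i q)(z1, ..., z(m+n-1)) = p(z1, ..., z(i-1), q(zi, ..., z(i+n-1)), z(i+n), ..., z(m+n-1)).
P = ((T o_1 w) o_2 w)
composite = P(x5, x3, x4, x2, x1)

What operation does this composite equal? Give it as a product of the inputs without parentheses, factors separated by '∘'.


x5 ∘ x3 ∘ x4 ∘ x2 ∘ x1

All parenthesizations of T agree; list the x-inputs left to right.
w(x3, x4) reduces to x3 ∘ x4
w(x5, w(x3, x4)) reduces to x5 ∘ x3 ∘ x4
T(w(x5, w(x3, x4)), x2, x1) reduces to x5 ∘ x3 ∘ x4 ∘ x2 ∘ x1


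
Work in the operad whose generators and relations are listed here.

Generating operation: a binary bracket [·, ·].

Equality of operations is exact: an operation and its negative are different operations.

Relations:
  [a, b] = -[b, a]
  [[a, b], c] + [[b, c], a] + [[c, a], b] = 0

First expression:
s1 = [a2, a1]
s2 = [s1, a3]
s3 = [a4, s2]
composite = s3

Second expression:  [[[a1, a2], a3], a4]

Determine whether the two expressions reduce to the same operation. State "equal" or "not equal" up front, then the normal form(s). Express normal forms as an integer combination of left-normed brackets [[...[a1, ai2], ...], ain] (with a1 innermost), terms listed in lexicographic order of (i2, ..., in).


The first composite normalizes to [[[a1, a2], a3], a4]
The second composite normalizes to [[[a1, a2], a3], a4]
Both agree, so they are equal.

equal: each reduces to [[[a1, a2], a3], a4]


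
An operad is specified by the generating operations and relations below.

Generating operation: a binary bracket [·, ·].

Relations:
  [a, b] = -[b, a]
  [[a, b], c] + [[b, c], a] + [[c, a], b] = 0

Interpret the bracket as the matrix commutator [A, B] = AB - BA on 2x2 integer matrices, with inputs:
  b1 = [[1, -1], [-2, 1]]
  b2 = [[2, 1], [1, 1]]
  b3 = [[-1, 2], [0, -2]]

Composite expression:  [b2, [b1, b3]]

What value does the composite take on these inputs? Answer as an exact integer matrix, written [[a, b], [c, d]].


[b1, b3] = [[4, 1], [-2, -4]]
[b2, [b1, b3]] = [[-3, -7], [10, 3]]

[[-3, -7], [10, 3]]


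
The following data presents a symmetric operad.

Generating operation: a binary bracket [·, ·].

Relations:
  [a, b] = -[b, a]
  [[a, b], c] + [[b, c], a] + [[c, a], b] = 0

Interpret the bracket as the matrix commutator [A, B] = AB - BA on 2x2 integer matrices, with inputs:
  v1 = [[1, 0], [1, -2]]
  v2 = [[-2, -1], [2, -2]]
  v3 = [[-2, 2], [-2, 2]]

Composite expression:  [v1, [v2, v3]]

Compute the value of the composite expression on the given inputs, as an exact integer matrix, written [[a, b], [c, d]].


[[4, -12], [20, -4]]

[v2, v3] = [[-2, -4], [-8, 2]]
[v1, [v2, v3]] = [[4, -12], [20, -4]]


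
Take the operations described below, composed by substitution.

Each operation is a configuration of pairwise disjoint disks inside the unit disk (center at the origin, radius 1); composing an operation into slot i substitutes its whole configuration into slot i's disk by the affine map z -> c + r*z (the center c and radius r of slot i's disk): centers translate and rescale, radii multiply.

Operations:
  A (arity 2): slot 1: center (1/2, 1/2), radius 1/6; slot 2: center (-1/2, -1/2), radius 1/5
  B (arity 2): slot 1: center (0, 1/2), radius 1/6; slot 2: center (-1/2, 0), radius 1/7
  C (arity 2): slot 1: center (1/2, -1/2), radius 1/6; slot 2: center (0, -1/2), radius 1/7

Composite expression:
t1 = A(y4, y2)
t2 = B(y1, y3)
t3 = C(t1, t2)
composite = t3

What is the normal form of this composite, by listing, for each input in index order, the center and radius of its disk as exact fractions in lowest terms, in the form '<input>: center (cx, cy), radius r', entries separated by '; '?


y1: center (0, -3/7), radius 1/42; y2: center (5/12, -7/12), radius 1/30; y3: center (-1/14, -1/2), radius 1/49; y4: center (7/12, -5/12), radius 1/36

Below C, radii multiply path by path; the y-disk centers shift.
input y4: composing its 2 substitution steps yields center (7/12, -5/12), radius 1/36
input y2: composing its 2 substitution steps yields center (5/12, -7/12), radius 1/30
input y1: composing its 2 substitution steps yields center (0, -3/7), radius 1/42
input y3: composing its 2 substitution steps yields center (-1/14, -1/2), radius 1/49


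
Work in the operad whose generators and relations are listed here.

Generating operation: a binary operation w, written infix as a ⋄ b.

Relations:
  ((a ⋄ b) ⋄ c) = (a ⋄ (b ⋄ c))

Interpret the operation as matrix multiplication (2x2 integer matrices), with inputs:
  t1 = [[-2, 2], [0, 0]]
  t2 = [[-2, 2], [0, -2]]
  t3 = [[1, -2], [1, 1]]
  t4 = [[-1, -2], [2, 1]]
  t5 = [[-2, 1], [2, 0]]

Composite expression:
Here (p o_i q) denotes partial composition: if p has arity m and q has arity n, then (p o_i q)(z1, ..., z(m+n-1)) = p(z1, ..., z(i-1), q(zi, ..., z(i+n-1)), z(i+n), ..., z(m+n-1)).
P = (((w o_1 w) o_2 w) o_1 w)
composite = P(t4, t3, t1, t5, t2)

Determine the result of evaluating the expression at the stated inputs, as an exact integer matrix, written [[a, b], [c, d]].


[[48, -60], [-48, 60]]

(t4 ⋄ t3) = [[-3, 0], [3, -3]]
(t1 ⋄ t5) = [[8, -2], [0, 0]]
((t4 ⋄ t3) ⋄ (t1 ⋄ t5)) = [[-24, 6], [24, -6]]
(((t4 ⋄ t3) ⋄ (t1 ⋄ t5)) ⋄ t2) = [[48, -60], [-48, 60]]


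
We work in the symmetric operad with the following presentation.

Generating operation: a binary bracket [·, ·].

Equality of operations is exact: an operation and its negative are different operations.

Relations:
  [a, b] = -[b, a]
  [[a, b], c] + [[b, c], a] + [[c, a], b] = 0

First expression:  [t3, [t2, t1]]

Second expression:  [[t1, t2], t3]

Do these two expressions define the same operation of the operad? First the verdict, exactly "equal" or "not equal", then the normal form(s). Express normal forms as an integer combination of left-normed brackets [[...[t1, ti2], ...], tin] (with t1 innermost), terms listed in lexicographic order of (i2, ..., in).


equal — both sides give [[t1, t2], t3]

Normal form of the first expression: [[t1, t2], t3]
Normal form of the second expression: [[t1, t2], t3]
Identical normal forms: equal.


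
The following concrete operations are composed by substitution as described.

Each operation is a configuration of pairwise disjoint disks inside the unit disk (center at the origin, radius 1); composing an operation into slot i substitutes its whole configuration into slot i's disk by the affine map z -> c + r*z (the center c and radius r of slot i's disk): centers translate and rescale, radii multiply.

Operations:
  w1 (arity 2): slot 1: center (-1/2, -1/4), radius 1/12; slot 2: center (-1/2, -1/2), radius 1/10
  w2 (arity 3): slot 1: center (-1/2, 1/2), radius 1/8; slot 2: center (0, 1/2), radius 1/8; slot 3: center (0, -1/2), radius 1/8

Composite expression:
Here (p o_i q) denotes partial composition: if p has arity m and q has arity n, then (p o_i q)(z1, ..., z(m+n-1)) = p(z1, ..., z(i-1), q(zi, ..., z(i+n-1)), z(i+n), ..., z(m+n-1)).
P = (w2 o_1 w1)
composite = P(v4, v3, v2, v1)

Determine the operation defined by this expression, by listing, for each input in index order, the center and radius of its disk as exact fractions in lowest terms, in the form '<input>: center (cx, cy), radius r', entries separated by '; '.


v1: center (0, -1/2), radius 1/8; v2: center (0, 1/2), radius 1/8; v3: center (-9/16, 7/16), radius 1/80; v4: center (-9/16, 15/32), radius 1/96

Nesting under w2 composes maps z -> c + r*z down each v-path.
tracing v4 down its 2-map path: center (-9/16, 15/32), radius 1/96
tracing v3 down its 2-map path: center (-9/16, 7/16), radius 1/80
tracing v2 down its 1-map path: center (0, 1/2), radius 1/8
tracing v1 down its 1-map path: center (0, -1/2), radius 1/8


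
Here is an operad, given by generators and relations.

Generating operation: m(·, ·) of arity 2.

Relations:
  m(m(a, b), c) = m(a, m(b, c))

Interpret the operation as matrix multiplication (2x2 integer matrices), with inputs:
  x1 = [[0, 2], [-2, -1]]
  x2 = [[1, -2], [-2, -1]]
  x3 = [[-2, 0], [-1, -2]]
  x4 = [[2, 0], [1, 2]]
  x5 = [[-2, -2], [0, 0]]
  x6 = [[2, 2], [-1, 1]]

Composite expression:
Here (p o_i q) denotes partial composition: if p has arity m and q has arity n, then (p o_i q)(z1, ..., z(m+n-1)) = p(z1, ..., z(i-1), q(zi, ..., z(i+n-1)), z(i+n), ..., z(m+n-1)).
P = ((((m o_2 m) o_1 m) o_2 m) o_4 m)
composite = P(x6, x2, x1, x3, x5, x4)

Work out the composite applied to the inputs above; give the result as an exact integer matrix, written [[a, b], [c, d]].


[[156, 104], [-66, -44]]

m(x2, x1) = [[4, 4], [2, -3]]
m(x6, m(x2, x1)) = [[12, 2], [-2, -7]]
m(x3, x5) = [[4, 4], [2, 2]]
m(m(x3, x5), x4) = [[12, 8], [6, 4]]
m(m(x6, m(x2, x1)), m(m(x3, x5), x4)) = [[156, 104], [-66, -44]]


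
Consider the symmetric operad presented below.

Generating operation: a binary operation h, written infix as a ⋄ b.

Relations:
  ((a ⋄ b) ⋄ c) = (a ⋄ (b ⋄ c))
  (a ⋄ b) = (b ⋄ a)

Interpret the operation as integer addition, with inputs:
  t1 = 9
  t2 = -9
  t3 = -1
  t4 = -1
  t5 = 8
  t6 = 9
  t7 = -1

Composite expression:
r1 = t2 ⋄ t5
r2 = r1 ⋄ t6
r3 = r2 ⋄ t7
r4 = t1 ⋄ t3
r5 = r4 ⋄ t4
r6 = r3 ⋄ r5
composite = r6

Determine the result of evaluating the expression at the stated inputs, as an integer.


(t2 ⋄ t5) = -1
((t2 ⋄ t5) ⋄ t6) = 8
(((t2 ⋄ t5) ⋄ t6) ⋄ t7) = 7
(t1 ⋄ t3) = 8
((t1 ⋄ t3) ⋄ t4) = 7
((((t2 ⋄ t5) ⋄ t6) ⋄ t7) ⋄ ((t1 ⋄ t3) ⋄ t4)) = 14

14


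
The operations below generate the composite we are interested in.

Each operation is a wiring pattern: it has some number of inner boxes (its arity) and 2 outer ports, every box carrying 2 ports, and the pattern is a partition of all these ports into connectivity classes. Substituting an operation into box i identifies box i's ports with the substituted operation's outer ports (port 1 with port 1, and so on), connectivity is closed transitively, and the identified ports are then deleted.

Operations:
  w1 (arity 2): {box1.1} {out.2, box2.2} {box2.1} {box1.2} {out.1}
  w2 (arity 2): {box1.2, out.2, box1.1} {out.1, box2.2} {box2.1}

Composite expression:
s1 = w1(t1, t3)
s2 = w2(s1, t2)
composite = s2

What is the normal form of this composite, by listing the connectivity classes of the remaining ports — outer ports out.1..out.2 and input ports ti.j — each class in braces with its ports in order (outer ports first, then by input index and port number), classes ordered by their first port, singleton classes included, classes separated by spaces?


Two ports join when wires chain via w2-identified ports.
w1 over (t1, t3) gives {out.1} {out.2, t3.2} {t1.1} {t1.2} {t3.1}, out.j being that stage's outer ports
w2 over (t1, t3, t2) gives {out.1, t2.2} {out.2, t3.2} {t1.1} {t1.2} {t2.1} {t3.1}, out.j being that stage's outer ports

{out.1, t2.2} {out.2, t3.2} {t1.1} {t1.2} {t2.1} {t3.1}


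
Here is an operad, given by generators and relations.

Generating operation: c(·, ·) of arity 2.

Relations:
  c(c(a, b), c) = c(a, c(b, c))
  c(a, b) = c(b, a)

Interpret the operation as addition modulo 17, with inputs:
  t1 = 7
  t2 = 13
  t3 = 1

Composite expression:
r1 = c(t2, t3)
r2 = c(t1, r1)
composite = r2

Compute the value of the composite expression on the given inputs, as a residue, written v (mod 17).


c(t2, t3) = 14
c(t1, c(t2, t3)) = 4

4 (mod 17)


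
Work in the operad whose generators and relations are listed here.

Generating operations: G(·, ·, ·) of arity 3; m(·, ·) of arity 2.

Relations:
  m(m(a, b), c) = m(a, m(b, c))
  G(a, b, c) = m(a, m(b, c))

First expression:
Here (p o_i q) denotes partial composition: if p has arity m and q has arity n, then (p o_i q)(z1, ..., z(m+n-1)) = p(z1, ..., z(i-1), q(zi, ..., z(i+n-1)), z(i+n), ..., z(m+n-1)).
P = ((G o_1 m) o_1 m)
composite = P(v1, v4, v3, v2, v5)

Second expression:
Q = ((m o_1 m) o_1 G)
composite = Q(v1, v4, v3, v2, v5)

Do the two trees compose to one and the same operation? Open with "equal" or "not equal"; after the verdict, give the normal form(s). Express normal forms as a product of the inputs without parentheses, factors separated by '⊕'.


equal: each reduces to v1 ⊕ v4 ⊕ v3 ⊕ v2 ⊕ v5

In normal form, the first expression is v1 ⊕ v4 ⊕ v3 ⊕ v2 ⊕ v5
In normal form, the second expression is v1 ⊕ v4 ⊕ v3 ⊕ v2 ⊕ v5
The forms coincide; equal.


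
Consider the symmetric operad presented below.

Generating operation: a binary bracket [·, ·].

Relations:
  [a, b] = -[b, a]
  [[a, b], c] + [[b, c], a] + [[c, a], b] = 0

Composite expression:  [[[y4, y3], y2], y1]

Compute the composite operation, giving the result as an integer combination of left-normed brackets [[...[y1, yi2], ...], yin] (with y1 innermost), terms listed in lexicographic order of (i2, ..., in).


-[[[y1, y2], y3], y4] + [[[y1, y2], y4], y3] + [[[y1, y3], y4], y2] - [[[y1, y4], y3], y2]

Left-normed coefficients sit on the y1-initial expansion words.
Composite bracket: [[[y4, y3], y2], y1]
Expanding via [a, b] = ab - ba: 8 signed words (2^3 = 8).
The y1-initial words carry the normal form:
  y1y2y3y4 (sign -1) contributes -[[[y1, y2], y3], y4]
  y1y2y4y3 (sign +1) contributes +[[[y1, y2], y4], y3]
  y1y3y4y2 (sign +1) contributes +[[[y1, y3], y4], y2]
  y1y4y3y2 (sign -1) contributes -[[[y1, y4], y3], y2]


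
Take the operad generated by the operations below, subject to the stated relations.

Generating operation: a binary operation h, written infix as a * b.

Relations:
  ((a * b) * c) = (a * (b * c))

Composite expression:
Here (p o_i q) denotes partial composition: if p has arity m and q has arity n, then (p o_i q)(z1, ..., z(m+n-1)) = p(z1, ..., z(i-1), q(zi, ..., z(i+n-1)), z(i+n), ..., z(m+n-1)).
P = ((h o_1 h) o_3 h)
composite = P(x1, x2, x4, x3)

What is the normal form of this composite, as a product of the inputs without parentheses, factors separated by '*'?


x1 * x2 * x4 * x3

Associativity of h dissolves the nesting; only the x-input order survives.
(x1 * x2) linearizes to x1 * x2
(x4 * x3) linearizes to x4 * x3
((x1 * x2) * (x4 * x3)) linearizes to x1 * x2 * x4 * x3


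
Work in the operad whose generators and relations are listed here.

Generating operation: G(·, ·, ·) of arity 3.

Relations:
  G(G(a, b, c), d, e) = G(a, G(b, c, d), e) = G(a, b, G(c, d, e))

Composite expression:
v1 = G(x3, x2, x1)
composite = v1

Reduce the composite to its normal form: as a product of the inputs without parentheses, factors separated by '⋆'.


x3 ⋆ x2 ⋆ x1


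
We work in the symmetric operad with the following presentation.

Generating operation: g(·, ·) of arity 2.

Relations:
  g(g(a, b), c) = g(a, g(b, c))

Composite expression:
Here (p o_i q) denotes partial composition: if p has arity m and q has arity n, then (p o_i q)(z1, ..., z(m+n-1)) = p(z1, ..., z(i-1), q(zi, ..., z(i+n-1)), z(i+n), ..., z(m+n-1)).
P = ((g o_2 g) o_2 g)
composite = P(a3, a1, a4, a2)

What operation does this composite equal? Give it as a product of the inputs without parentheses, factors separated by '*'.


a3 * a1 * a4 * a2

The g-tree's shape is irrelevant; the a-reading-order decides.
g(a1, a4) spells out as a1 * a4
g(g(a1, a4), a2) spells out as a1 * a4 * a2
g(a3, g(g(a1, a4), a2)) spells out as a3 * a1 * a4 * a2


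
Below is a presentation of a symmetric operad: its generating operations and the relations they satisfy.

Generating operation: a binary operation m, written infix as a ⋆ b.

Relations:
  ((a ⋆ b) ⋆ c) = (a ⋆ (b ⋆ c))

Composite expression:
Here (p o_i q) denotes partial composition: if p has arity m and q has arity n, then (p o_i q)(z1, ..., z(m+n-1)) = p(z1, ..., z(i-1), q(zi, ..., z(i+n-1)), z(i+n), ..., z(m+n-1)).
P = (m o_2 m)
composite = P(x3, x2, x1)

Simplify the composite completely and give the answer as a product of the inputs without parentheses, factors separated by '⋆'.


Associativity of m dissolves the nesting; only the x-input order survives.
(x2 ⋆ x1) unparenthesizes to x2 ⋆ x1
(x3 ⋆ (x2 ⋆ x1)) unparenthesizes to x3 ⋆ x2 ⋆ x1

x3 ⋆ x2 ⋆ x1


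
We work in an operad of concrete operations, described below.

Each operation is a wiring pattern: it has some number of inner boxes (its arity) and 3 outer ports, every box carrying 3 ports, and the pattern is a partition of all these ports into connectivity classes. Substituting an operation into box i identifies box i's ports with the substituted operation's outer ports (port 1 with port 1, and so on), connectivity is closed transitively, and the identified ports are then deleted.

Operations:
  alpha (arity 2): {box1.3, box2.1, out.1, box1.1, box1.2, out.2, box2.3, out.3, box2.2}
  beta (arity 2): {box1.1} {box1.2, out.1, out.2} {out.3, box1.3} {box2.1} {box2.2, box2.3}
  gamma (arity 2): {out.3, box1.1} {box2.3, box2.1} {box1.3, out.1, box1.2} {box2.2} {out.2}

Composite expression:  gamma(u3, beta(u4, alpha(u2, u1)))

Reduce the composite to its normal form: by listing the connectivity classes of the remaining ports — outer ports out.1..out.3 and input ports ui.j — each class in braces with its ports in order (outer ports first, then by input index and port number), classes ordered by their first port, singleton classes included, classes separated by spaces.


Treat the ports identified at gamma as solder joints: merge, then drop.
through alpha, on inputs (u2, u1): {out.1, out.2, out.3, u1.1, u1.2, u1.3, u2.1, u2.2, u2.3} (out.j = stage outer ports)
through beta, on inputs (u4, u2, u1): {out.1, out.2, u4.2} {out.3, u4.3} {u1.1, u1.2, u1.3, u2.1, u2.2, u2.3} {u4.1} (out.j = stage outer ports)
through gamma, on inputs (u3, u4, u2, u1): {out.1, u3.2, u3.3} {out.2} {out.3, u3.1} {u1.1, u1.2, u1.3, u2.1, u2.2, u2.3} {u4.1} {u4.2, u4.3} (out.j = stage outer ports)

{out.1, u3.2, u3.3} {out.2} {out.3, u3.1} {u1.1, u1.2, u1.3, u2.1, u2.2, u2.3} {u4.1} {u4.2, u4.3}


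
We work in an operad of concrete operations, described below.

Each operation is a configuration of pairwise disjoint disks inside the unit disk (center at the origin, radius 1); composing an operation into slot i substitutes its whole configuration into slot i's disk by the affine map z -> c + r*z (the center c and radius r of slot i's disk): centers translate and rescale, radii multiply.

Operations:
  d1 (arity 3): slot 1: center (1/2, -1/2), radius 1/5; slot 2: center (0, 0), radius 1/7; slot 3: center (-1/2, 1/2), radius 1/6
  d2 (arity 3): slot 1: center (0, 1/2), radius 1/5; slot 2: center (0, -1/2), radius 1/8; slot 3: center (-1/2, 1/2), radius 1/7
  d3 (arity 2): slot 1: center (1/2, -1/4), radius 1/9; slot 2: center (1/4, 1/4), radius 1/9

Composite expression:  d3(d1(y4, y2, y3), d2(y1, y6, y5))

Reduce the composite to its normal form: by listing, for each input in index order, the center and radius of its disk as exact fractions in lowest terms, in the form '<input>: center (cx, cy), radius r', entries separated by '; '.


Follow each y-input down from d3: c' goes to c + r*c', radius to r*r'.
input y4: composing its 2 substitution steps yields center (5/9, -11/36), radius 1/45
input y2: composing its 2 substitution steps yields center (1/2, -1/4), radius 1/63
input y3: composing its 2 substitution steps yields center (4/9, -7/36), radius 1/54
input y1: composing its 2 substitution steps yields center (1/4, 11/36), radius 1/45
input y6: composing its 2 substitution steps yields center (1/4, 7/36), radius 1/72
input y5: composing its 2 substitution steps yields center (7/36, 11/36), radius 1/63

y1: center (1/4, 11/36), radius 1/45; y2: center (1/2, -1/4), radius 1/63; y3: center (4/9, -7/36), radius 1/54; y4: center (5/9, -11/36), radius 1/45; y5: center (7/36, 11/36), radius 1/63; y6: center (1/4, 7/36), radius 1/72


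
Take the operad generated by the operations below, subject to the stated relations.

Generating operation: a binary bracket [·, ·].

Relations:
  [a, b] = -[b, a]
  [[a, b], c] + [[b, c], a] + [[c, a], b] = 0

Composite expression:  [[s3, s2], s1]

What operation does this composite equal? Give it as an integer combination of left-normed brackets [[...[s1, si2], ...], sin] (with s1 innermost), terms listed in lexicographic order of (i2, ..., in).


A multilinear Lie element is pinned by s1-initial words (s1 innermost).
Composite bracket: [[s3, s2], s1]
Under [a, b] = ab - ba we get 4 signed associative words (2^2 = 4).
The s1-initial words carry the normal form:
  word s1s2s3 has sign +1, contributing +[[s1, s2], s3]
  word s1s3s2 has sign -1, contributing -[[s1, s3], s2]

[[s1, s2], s3] - [[s1, s3], s2]


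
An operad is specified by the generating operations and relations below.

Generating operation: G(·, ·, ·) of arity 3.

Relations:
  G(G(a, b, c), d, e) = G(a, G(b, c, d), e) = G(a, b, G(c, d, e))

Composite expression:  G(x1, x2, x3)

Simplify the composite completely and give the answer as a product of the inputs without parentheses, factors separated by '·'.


x1 · x2 · x3

Every regrouping of G is equal, so read the x-inputs in written order.
G(x1, x2, x3) spells out as x1 · x2 · x3


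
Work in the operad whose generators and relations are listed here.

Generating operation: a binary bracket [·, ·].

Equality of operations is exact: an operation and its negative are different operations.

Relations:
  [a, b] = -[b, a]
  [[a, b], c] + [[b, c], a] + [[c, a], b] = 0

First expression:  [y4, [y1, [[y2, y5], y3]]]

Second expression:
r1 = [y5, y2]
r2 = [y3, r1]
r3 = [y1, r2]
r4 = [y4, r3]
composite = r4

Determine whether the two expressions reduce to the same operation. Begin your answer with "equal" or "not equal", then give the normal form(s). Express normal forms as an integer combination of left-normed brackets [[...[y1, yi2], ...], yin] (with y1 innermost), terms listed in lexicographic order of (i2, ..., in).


equal; both compose to -[[[[y1, y2], y5], y3], y4] + [[[[y1, y3], y2], y5], y4] - [[[[y1, y3], y5], y2], y4] + [[[[y1, y5], y2], y3], y4]

In normal form, the first expression is -[[[[y1, y2], y5], y3], y4] + [[[[y1, y3], y2], y5], y4] - [[[[y1, y3], y5], y2], y4] + [[[[y1, y5], y2], y3], y4]
In normal form, the second expression is -[[[[y1, y2], y5], y3], y4] + [[[[y1, y3], y2], y5], y4] - [[[[y1, y3], y5], y2], y4] + [[[[y1, y5], y2], y3], y4]
Both agree, so they are equal.


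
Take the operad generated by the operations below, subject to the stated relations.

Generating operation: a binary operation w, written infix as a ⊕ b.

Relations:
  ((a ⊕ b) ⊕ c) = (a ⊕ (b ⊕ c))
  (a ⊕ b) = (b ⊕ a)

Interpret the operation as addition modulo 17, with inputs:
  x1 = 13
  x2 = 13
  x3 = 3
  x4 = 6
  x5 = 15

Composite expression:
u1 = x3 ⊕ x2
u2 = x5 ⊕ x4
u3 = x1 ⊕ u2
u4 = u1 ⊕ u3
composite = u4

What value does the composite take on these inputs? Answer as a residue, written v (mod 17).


16 (mod 17)

(x3 ⊕ x2) = 16
(x5 ⊕ x4) = 4
(x1 ⊕ (x5 ⊕ x4)) = 0
((x3 ⊕ x2) ⊕ (x1 ⊕ (x5 ⊕ x4))) = 16


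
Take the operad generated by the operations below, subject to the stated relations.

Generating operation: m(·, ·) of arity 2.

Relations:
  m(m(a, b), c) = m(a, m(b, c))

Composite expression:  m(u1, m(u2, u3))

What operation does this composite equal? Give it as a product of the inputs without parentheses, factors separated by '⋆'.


u1 ⋆ u2 ⋆ u3

Key point: m is associative — brackets drop, the u-order remains.
m(u2, u3) unparenthesizes to u2 ⋆ u3
m(u1, m(u2, u3)) unparenthesizes to u1 ⋆ u2 ⋆ u3


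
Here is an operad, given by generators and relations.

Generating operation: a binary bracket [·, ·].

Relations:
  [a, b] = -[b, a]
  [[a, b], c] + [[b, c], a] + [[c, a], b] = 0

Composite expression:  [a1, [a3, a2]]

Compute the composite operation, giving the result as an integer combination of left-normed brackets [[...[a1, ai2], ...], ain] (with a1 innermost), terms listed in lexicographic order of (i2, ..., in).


-[[a1, a2], a3] + [[a1, a3], a2]

Antisymmetry and Jacobi reduce to a1-anchored left-normed brackets.
Composite bracket: [a1, [a3, a2]]
Full expansion: 4 signed words from ab - ba (2^2 = 4).
Collect the words opening with a1:
  word a1a2a3 has sign -1, contributing -[[a1, a2], a3]
  word a1a3a2 has sign +1, contributing +[[a1, a3], a2]


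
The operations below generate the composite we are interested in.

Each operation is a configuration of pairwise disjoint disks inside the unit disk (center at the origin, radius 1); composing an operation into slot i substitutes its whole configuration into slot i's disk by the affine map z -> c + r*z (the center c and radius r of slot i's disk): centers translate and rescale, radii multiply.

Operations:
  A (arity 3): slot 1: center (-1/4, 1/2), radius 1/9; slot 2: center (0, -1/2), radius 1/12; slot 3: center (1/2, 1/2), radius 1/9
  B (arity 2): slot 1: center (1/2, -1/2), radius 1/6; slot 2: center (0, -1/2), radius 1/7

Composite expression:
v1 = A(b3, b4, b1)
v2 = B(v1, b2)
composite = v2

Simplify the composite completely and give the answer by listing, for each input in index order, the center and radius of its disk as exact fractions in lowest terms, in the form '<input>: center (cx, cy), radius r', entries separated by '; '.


Each b-disk chains the slot maps above it in B; radii multiply.
input b3: applying the 2 nested substitutions gives center (11/24, -5/12), radius 1/54
input b4: applying the 2 nested substitutions gives center (1/2, -7/12), radius 1/72
input b1: applying the 2 nested substitutions gives center (7/12, -5/12), radius 1/54
input b2: applying the 1 nested substitution gives center (0, -1/2), radius 1/7

b1: center (7/12, -5/12), radius 1/54; b2: center (0, -1/2), radius 1/7; b3: center (11/24, -5/12), radius 1/54; b4: center (1/2, -7/12), radius 1/72


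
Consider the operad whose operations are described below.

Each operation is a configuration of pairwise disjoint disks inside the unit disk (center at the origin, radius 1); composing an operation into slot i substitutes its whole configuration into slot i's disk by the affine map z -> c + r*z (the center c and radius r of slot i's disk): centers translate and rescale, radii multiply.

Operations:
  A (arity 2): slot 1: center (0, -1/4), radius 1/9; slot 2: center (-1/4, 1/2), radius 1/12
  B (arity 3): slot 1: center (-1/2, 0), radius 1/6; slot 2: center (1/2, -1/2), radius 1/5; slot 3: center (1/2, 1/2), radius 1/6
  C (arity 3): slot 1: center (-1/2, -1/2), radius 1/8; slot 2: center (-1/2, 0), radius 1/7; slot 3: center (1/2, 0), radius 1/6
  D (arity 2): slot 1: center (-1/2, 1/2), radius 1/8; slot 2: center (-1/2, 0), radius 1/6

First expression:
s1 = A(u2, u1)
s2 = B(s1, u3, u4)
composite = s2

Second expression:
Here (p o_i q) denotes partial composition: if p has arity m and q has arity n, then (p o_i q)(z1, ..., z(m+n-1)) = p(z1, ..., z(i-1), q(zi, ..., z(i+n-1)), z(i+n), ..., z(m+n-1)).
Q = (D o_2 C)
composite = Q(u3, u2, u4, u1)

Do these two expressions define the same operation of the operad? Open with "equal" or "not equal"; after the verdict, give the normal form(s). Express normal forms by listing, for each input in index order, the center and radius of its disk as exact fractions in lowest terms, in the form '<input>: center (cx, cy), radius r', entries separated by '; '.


Normal form of the first expression: u1: center (-13/24, 1/12), radius 1/72; u2: center (-1/2, -1/24), radius 1/54; u3: center (1/2, -1/2), radius 1/5; u4: center (1/2, 1/2), radius 1/6
Normal form of the second expression: u1: center (-5/12, 0), radius 1/36; u2: center (-7/12, -1/12), radius 1/48; u3: center (-1/2, 1/2), radius 1/8; u4: center (-7/12, 0), radius 1/42
Different reductions; not equal.

not equal: they reduce to u1: center (-13/24, 1/12), radius 1/72; u2: center (-1/2, -1/24), radius 1/54; u3: center (1/2, -1/2), radius 1/5; u4: center (1/2, 1/2), radius 1/6 and u1: center (-5/12, 0), radius 1/36; u2: center (-7/12, -1/12), radius 1/48; u3: center (-1/2, 1/2), radius 1/8; u4: center (-7/12, 0), radius 1/42


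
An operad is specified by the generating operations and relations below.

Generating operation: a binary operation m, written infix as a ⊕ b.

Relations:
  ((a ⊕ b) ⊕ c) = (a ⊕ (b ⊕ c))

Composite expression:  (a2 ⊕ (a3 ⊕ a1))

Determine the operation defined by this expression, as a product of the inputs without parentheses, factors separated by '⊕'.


All parenthesizations of m agree; list the a-inputs left to right.
(a3 ⊕ a1) flattens to a3 ⊕ a1
(a2 ⊕ (a3 ⊕ a1)) flattens to a2 ⊕ a3 ⊕ a1

a2 ⊕ a3 ⊕ a1


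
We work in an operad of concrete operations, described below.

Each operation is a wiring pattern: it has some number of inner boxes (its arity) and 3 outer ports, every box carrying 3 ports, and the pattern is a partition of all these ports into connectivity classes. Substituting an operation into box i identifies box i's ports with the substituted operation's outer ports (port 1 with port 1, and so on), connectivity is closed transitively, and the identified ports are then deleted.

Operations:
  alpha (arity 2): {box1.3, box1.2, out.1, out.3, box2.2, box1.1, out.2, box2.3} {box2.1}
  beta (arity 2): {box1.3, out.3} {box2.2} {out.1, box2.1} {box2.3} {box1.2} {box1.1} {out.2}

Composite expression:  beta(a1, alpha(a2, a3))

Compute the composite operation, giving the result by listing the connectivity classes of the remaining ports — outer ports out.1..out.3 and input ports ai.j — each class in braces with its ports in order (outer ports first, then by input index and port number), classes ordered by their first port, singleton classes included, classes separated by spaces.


{out.1, a2.1, a2.2, a2.3, a3.2, a3.3} {out.2} {out.3, a1.3} {a1.1} {a1.2} {a3.1}

Treat the ports identified at beta as solder joints: merge, then drop.
alpha over (a2, a3) gives {out.1, out.2, out.3, a2.1, a2.2, a2.3, a3.2, a3.3} {a3.1}, out.j being that stage's outer ports
beta over (a1, a2, a3) gives {out.1, a2.1, a2.2, a2.3, a3.2, a3.3} {out.2} {out.3, a1.3} {a1.1} {a1.2} {a3.1}, out.j being that stage's outer ports


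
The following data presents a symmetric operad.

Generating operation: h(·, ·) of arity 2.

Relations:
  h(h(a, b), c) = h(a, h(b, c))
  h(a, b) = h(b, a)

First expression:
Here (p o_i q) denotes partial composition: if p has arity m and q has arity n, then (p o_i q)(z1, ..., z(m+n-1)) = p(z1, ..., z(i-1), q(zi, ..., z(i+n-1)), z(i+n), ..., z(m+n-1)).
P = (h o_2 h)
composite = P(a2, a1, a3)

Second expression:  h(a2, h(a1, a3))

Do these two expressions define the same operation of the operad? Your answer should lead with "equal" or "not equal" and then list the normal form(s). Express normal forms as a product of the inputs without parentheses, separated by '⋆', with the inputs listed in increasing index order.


equal: each reduces to a1 ⋆ a2 ⋆ a3

The first expression reduces to a1 ⋆ a2 ⋆ a3
The second expression reduces to a1 ⋆ a2 ⋆ a3
Both agree, so they are equal.
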